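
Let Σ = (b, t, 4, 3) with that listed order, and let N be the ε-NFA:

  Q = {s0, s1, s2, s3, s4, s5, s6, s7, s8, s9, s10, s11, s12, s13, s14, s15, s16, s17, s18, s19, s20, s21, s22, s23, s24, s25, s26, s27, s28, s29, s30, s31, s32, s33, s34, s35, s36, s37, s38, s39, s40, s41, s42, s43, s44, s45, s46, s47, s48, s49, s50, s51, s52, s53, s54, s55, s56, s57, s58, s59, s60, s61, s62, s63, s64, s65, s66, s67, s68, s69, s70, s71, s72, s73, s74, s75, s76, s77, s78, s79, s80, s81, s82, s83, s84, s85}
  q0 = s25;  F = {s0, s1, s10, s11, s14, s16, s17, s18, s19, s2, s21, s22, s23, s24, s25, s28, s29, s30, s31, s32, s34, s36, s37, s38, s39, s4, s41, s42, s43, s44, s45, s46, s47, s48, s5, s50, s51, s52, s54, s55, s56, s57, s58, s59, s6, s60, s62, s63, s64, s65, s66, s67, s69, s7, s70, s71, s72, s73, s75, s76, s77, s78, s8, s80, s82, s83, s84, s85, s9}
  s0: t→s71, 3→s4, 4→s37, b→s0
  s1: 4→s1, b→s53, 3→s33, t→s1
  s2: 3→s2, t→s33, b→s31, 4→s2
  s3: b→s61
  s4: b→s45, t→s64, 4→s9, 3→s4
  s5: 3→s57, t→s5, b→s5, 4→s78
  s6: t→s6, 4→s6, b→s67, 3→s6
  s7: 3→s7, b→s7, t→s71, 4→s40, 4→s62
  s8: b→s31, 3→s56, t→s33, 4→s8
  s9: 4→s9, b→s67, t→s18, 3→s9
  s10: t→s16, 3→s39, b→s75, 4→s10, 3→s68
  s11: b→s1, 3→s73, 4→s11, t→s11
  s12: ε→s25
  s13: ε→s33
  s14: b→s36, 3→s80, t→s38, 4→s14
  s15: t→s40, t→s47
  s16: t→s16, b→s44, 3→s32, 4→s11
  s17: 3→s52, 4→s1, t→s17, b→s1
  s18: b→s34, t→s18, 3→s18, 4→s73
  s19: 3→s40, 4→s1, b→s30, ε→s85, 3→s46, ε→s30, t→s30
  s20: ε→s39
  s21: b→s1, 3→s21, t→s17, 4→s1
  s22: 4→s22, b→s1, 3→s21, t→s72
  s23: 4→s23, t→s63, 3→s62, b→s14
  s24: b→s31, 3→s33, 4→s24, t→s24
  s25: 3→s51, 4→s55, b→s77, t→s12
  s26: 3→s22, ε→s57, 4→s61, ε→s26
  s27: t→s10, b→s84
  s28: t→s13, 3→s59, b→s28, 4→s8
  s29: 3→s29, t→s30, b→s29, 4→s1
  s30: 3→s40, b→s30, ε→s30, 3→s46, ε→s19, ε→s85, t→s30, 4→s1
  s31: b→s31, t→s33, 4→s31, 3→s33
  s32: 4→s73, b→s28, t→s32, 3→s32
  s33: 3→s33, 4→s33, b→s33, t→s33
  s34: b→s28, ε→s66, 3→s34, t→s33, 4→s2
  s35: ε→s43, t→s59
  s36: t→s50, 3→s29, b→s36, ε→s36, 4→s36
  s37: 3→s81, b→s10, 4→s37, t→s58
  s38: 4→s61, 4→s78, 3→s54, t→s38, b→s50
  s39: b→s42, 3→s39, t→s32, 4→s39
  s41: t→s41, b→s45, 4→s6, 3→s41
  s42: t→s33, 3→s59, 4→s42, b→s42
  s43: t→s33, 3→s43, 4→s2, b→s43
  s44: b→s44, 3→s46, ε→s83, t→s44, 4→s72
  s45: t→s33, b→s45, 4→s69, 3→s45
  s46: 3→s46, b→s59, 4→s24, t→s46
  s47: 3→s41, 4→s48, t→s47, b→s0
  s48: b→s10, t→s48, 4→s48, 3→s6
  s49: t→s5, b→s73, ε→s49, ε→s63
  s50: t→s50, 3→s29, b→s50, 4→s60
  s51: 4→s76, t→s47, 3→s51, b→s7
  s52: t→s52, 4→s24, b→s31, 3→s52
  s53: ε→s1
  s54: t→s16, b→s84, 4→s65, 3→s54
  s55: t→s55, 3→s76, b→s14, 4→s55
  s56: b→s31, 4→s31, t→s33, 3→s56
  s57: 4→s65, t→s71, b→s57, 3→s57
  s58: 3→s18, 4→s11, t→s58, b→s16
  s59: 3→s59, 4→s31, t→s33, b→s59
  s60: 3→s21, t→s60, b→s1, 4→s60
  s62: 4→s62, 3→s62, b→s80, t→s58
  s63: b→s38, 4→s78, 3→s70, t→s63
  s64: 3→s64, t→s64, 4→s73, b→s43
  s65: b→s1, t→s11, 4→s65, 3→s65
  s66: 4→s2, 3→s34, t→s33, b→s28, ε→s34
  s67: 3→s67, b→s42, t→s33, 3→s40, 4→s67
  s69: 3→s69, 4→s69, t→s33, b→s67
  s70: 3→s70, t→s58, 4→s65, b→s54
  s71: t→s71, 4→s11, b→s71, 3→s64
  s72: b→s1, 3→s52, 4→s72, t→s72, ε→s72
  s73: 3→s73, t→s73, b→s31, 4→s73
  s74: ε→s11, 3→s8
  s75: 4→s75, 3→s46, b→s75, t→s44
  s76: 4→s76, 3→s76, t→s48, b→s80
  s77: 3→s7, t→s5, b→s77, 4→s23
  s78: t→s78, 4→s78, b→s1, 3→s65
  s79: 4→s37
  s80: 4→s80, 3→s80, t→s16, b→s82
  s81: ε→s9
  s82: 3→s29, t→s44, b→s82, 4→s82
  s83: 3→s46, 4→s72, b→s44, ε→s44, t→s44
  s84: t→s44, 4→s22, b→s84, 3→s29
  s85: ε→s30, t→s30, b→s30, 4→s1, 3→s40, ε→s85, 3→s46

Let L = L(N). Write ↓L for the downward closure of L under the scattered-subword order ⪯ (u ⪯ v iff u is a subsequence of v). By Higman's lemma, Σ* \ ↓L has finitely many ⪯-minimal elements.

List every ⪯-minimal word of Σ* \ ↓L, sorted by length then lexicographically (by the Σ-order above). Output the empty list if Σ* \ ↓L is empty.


min(Σ*\↓L) = [bt4b3, 3t3bt, 4bb343].

|Q|=86, |F|=69, |δ|=323 (24 ε).
min D↑ (66 st, q0=0, F={37}): 0:b→1,t→0,4→2,3→3 1:b→1,t→4,4→5,3→6 2:b→7,t→2,4→2,3→8 3:b→6,t→9,4→8,3→3 4:b→4,t→4,4→10,3→11 5:b→7,t→12,4→5,3→13 6:b→6,t→14,4→13,3→6 7:b→15,t→16,4→7,3→17 8:b→17,t→18,4→8,3→8 9:b→19,t→9,4→18,3→20 10:b→21,t→10,4→10,3→22 11:b→11,t→14,4→22,3→11 12:b→16,t→12,4→10,3→23 13:b→17,t→24,4→13,3→13 14:b→14,t→14,4→25,3→26 15:b→15,t→27,4→15,3→28 16:b→27,t→16,4→10,3→29 17:b→30,t→31,4→17,3→17 18:b→32,t→18,4→18,3→33 19:b→19,t→14,4→34,3→35 20:b→36,t→20,4→33,3→20 21:b→21,t→21,4→21,3→37 22:b→21,t→25,4→22,3→22 23:b→29,t→24,4→22,3→23 24:b→31,t→24,4→25,3→38 25:b→21,t→25,4→25,3→39 26:b→40,t→26,4→39,3→26 27:b→27,t→27,4→41,3→28 28:b→28,t→42,4→21,3→28 29:b→43,t→31,4→22,3→29 30:b→30,t→44,4→30,3→28 31:b→44,t→31,4→25,3→45 32:b→46,t→31,4→32,3→47 33:b→48,t→33,4→33,3→33 34:b→32,t→24,4→34,3→49 35:b→36,t→26,4→49,3→35 36:b→36,t→37,4→50,3→36 37:b→37,t→37,4→37,3→37 38:b→51,t→38,4→39,3→38 39:b→52,t→39,4→39,3→39 40:b→40,t→37,4→53,3→40 41:b→21,t→41,4→41,3→54 42:b→42,t→42,4→21,3→55 43:b→43,t→44,4→56,3→28 44:b→44,t→44,4→57,3→55 45:b→58,t→45,4→39,3→45 46:b→46,t→44,4→46,3→55 47:b→59,t→45,4→47,3→47 48:b→59,t→37,4→48,3→48 49:b→48,t→38,4→49,3→49 50:b→48,t→37,4→50,3→50 51:b→58,t→37,4→53,3→51 52:b→52,t→37,4→52,3→37 53:b→52,t→37,4→53,3→53 54:b→21,t→60,4→21,3→54 55:b→61,t→55,4→62,3→55 56:b→21,t→57,4→56,3→54 57:b→21,t→57,4→57,3→63 58:b→58,t→37,4→64,3→61 59:b→59,t→37,4→59,3→61 60:b→21,t→60,4→21,3→63 61:b→61,t→37,4→52,3→61 62:b→52,t→62,4→62,3→37 63:b→52,t→63,4→62,3→63 64:b→52,t→37,4→64,3→65 65:b→52,t→37,4→52,3→65 [Hopcroft].
'bt4b3': |S_i|=[77, 68, 47, 19, 4, 1] end={s33} ∉↓L; 5/5 single-dels accept.
'3t3bt': run [77, 63, 49, 30, 16, 2] end={s13,s33} — reject; 5/5 del acc.
'4bb343': run [77, 62, 48, 30, 16, 5, 1] end={s33} ∉↓L; 6/6 del acc.
3 minimals (antichain).


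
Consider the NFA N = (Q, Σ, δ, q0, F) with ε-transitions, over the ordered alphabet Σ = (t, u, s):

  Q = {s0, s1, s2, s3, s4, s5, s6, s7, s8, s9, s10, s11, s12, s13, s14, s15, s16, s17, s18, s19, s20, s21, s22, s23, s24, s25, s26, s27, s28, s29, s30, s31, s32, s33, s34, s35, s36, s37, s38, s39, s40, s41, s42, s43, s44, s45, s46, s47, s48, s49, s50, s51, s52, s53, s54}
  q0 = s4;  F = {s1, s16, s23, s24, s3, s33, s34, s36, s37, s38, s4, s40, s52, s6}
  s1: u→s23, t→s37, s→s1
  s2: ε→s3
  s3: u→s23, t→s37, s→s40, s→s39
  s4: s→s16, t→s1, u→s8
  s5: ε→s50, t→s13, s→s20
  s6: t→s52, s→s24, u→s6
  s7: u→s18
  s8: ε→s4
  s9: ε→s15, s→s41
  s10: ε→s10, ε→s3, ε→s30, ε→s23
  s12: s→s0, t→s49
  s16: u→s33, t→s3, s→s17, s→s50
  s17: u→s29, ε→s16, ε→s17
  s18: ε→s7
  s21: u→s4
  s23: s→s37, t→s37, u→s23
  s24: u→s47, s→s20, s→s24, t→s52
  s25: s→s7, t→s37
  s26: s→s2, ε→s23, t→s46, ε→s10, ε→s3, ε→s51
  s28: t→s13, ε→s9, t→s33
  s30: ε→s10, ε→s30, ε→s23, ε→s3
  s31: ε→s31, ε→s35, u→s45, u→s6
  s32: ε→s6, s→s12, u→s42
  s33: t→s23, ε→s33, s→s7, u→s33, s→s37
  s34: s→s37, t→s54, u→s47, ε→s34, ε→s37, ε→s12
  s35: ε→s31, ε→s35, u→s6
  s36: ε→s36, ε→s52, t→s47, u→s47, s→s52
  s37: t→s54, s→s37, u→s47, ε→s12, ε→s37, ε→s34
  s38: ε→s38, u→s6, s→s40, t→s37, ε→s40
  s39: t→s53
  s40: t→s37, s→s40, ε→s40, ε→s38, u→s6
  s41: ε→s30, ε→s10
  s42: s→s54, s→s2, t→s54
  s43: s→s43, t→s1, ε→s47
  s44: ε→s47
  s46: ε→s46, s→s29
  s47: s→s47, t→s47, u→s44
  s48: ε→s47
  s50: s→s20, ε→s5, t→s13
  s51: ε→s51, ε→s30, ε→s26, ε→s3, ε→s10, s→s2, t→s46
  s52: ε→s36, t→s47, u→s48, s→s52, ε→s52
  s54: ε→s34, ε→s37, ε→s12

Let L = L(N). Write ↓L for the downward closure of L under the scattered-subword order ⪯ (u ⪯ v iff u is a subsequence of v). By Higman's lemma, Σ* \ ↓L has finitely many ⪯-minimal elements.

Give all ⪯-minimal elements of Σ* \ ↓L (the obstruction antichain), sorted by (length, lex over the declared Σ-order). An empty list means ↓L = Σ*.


|Q|=55, |F|=14, |δ|=134 (55 ε).
min D↑ (12 st, q0=0, F={7}): 0:t→1,u→0,s→2 1:t→3,u→4,s→1 2:t→5,u→6,s→2 3:t→3,u→7,s→3 4:t→3,u→4,s→3 5:t→3,u→4,s→8 6:t→4,u→6,s→3 7:t→7,u→7,s→7 8:t→3,u→9,s→8 9:t→10,u→9,s→11 10:t→7,u→7,s→10 11:t→10,u→7,s→11 (ε-aug+det+¬).
'ttu': run [32, 22, 12, 3] end={s44,s47,s48} rej; 3/3 deletions ∈↓L.
'tusu': |S_i|=[32, 22, 15, 13, 3] end={s44,s47,s48} — reject; 4/4 del acc.
'susu': |S_i|=[32, 30, 19, 15, 5] end={s18,s44,s47,s48,s7} ∉↓L; 4/4 single-dels accept.
'stsutt': |S_i|=[32, 30, 21, 18, 8, 5, 2] end={s44,s47} rej; 6/6 del acc.
4 minimals (antichain).

A = [ttu, tusu, susu, stsutt].


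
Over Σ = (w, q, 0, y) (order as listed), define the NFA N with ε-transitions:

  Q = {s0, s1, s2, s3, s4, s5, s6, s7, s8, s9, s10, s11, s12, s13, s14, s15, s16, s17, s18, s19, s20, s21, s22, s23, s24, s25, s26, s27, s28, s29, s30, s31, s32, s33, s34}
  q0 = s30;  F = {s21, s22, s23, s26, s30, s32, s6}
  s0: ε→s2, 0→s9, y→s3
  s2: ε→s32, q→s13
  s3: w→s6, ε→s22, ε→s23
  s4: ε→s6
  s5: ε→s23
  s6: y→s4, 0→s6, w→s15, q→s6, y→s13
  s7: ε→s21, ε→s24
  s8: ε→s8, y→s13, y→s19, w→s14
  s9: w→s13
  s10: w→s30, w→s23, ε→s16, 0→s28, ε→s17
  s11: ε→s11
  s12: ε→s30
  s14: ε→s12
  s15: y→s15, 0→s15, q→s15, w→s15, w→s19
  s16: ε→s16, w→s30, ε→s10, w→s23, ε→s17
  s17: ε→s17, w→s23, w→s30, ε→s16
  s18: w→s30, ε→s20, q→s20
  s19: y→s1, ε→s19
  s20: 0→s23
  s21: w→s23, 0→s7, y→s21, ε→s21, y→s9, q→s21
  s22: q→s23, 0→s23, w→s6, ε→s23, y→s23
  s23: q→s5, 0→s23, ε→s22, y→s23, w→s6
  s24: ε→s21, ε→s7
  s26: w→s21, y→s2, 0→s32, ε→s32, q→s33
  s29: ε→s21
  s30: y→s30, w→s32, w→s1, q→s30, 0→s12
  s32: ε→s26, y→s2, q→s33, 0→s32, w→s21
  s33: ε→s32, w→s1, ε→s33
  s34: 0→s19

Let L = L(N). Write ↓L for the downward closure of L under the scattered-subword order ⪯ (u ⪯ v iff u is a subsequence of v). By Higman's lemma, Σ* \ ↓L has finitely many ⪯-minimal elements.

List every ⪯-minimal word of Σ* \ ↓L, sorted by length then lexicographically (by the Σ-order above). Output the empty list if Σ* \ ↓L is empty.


|Q|=35, |F|=7, |δ|=88 (31 ε).
min D↑ (6 st, q0=0, F={5}): 0:w→1,q→0,0→0,y→0 1:w→2,q→1,0→1,y→1 2:w→3,q→2,0→2,y→2 3:w→4,q→3,0→3,y→3 4:w→5,q→4,0→4,y→4 5:w→5,q→5,0→5,y→5.
'wwwww': N↓-sim [19, 17, 13, 9, 6, 3] end={s1,s15,s19} ∉↓L; 5/5 deletions ∈↓L.
1 minimals (antichain).

Antichain: [wwwww].


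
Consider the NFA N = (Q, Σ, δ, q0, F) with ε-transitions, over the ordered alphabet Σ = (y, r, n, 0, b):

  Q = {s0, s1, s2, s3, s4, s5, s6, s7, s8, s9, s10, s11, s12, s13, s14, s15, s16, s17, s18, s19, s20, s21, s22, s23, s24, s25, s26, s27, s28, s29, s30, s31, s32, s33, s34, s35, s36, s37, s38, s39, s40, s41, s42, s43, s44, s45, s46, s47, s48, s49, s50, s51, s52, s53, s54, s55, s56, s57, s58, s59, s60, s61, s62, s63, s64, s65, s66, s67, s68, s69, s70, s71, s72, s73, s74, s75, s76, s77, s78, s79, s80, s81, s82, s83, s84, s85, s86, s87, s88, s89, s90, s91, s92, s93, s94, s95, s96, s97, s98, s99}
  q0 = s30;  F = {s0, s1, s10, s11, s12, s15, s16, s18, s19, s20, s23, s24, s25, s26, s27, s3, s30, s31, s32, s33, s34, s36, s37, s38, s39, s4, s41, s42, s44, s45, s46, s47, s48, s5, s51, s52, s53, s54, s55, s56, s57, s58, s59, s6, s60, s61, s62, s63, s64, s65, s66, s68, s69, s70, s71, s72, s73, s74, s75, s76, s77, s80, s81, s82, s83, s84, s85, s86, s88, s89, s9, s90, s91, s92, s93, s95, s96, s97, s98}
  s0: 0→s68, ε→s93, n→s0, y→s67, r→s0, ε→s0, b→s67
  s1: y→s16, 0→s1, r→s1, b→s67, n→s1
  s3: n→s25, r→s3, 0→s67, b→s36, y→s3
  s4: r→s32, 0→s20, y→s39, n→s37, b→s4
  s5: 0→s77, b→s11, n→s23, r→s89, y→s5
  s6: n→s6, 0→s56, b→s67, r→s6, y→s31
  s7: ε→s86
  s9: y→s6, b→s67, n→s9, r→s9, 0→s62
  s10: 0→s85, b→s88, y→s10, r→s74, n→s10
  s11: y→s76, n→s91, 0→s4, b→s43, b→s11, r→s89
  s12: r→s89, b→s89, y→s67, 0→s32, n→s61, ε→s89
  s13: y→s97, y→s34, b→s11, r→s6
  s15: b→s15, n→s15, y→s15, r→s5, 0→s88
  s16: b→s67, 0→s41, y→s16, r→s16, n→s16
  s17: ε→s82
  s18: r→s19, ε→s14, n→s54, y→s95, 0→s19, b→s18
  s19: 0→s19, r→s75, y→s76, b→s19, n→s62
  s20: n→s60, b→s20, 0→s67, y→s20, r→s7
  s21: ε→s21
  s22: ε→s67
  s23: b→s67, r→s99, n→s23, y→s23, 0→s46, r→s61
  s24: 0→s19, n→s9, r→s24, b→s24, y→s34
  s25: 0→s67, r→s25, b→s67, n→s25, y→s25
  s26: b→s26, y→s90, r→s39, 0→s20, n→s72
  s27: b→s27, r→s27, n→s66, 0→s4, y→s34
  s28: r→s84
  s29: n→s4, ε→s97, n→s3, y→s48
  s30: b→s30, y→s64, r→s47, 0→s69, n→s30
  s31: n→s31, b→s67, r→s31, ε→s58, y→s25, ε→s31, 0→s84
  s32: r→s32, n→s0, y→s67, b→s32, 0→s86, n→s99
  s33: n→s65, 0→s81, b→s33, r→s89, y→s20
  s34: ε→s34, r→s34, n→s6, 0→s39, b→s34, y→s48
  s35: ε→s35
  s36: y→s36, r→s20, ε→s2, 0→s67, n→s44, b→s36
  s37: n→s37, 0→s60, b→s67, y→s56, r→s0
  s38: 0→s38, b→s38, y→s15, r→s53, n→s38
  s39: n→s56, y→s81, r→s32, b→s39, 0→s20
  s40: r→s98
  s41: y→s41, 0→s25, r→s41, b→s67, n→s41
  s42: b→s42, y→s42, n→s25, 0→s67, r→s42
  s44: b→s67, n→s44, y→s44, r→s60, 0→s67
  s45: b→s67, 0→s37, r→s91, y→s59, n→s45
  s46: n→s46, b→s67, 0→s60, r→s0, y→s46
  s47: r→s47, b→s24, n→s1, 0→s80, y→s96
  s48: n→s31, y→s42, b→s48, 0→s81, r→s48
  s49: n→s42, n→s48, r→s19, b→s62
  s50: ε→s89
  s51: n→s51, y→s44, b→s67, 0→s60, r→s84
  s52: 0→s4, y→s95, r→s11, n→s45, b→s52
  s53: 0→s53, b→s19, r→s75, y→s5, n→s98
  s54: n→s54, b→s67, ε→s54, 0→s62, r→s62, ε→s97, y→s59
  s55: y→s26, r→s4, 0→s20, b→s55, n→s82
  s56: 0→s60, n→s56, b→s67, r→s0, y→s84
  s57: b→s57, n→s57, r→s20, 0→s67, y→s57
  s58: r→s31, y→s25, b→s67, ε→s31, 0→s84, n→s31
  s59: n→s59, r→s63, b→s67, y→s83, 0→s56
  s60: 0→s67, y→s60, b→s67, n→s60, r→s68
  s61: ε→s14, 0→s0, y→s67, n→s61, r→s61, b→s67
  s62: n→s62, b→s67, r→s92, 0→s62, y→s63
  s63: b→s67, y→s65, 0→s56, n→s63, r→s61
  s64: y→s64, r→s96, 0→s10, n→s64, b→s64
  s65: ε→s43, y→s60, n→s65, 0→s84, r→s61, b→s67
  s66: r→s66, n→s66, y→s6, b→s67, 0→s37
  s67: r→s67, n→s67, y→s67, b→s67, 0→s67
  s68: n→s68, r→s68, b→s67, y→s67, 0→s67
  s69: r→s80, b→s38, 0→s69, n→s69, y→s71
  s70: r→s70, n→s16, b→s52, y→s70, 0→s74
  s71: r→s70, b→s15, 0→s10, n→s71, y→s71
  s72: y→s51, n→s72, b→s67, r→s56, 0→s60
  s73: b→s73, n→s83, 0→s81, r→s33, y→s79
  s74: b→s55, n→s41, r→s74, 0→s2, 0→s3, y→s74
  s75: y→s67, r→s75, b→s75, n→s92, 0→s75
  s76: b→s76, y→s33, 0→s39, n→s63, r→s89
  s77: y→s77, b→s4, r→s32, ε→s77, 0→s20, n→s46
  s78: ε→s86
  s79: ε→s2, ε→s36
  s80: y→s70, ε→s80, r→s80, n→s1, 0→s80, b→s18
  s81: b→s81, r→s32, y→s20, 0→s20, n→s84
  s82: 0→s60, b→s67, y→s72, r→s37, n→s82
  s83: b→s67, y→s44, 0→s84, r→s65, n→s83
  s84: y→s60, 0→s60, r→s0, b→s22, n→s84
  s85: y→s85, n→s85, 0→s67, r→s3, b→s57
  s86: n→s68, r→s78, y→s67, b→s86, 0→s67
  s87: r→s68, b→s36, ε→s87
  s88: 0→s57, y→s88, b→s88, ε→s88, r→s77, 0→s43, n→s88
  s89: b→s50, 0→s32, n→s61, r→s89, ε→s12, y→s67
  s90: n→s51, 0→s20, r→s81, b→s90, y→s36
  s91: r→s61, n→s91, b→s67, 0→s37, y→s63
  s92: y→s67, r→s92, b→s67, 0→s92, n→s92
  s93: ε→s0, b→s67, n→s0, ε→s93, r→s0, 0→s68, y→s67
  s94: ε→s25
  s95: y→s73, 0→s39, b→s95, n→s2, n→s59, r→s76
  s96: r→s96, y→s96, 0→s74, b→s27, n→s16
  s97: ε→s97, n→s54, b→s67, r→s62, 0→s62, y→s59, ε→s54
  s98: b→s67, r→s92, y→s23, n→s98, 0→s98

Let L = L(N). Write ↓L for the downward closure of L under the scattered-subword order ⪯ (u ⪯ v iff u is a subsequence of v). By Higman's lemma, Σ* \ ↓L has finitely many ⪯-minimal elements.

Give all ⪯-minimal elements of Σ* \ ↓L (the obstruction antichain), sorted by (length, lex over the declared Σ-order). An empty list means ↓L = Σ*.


|Q|=100, |F|=79, |δ|=454 (33 ε).
min D↑ (76 st, q0=0, F={16}): 0:y→1,r→2,n→0,0→3,b→0 1:y→1,r→4,n→1,0→5,b→1 2:y→4,r→2,n→6,0→7,b→8 3:y→9,r→7,n→3,0→3,b→10 4:y→4,r→4,n→11,0→12,b→13 5:y→5,r→12,n→5,0→14,b→15 6:y→11,r→6,n→6,0→6,b→16 7:y→17,r→7,n→6,0→7,b→18 8:y→19,r→8,n→20,0→21,b→8 9:y→9,r→17,n→9,0→5,b→22 10:y→22,r→23,n→10,0→10,b→10 11:y→11,r→11,n→11,0→24,b→16 12:y→12,r→12,n→24,0→25,b→26 13:y→19,r→13,n→27,0→28,b→13 14:y→14,r→25,n→14,0→16,b→29 15:y→15,r→30,n→15,0→29,b→15 16:y→16,r→16,n→16,0→16,b→16 17:y→17,r→17,n→11,0→12,b→31 18:y→32,r→21,n→33,0→21,b→18 19:y→34,r→19,n→35,0→36,b→19 20:y→35,r→20,n→20,0→37,b→16 21:y→38,r→39,n→37,0→21,b→21 22:y→22,r→40,n→22,0→15,b→22 23:y→40,r→39,n→41,0→23,b→21 24:y→24,r→24,n→24,0→42,b→16 25:y→25,r→25,n→42,0→16,b→43 26:y→44,r→28,n→45,0→46,b→26 27:y→35,r→27,n→27,0→47,b→16 28:y→36,r→48,n→47,0→46,b→28 29:y→29,r→46,n→29,0→16,b→29 30:y→30,r→48,n→49,0→46,b→28 31:y→32,r→50,n→51,0→28,b→31 32:y→52,r→38,n→53,0→36,b→32 33:y→53,r→37,n→33,0→37,b→16 34:y→54,r→34,n→55,0→56,b→34 35:y→55,r→35,n→35,0→57,b→16 36:y→56,r→48,n→57,0→46,b→36 37:y→58,r→59,n→37,0→37,b→16 38:y→60,r→61,n→58,0→36,b→38 39:y→16,r→39,n→59,0→39,b→39 40:y→40,r→61,n→62,0→30,b→50 41:y→62,r→59,n→41,0→41,b→16 42:y→42,r→42,n→42,0→16,b→16 43:y→43,r→46,n→63,0→16,b→43 44:y→64,r→36,n→65,0→46,b→44 45:y→65,r→47,n→45,0→66,b→16 46:y→46,r→67,n→66,0→16,b→46 47:y→57,r→68,n→47,0→66,b→16 48:y→16,r→48,n→68,0→67,b→48 49:y→49,r→68,n→49,0→66,b→16 50:y→38,r→61,n→69,0→28,b→50 51:y→53,r→69,n→51,0→47,b→16 52:y→43,r→60,n→70,0→56,b→52 53:y→70,r→58,n→53,0→57,b→16 54:y→54,r→54,n→42,0→16,b→54 55:y→42,r→55,n→55,0→71,b→16 56:y→46,r→48,n→71,0→46,b→56 57:y→71,r→68,n→57,0→66,b→16 58:y→72,r→73,n→58,0→57,b→16 59:y→16,r→59,n→59,0→59,b→16 60:y→46,r→61,n→72,0→56,b→60 61:y→16,r→61,n→73,0→48,b→61 62:y→62,r→73,n→62,0→49,b→16 63:y→63,r→66,n→63,0→16,b→16 64:y→43,r→56,n→74,0→46,b→64 65:y→74,r→57,n→65,0→66,b→16 66:y→66,r→75,n→66,0→16,b→16 67:y→16,r→67,n→75,0→16,b→67 68:y→16,r→68,n→68,0→75,b→16 69:y→58,r→73,n→69,0→47,b→16 70:y→63,r→72,n→70,0→71,b→16 71:y→66,r→68,n→71,0→66,b→16 72:y→66,r→73,n→72,0→71,b→16 73:y→16,r→73,n→73,0→68,b→16 74:y→63,r→71,n→74,0→66,b→16 75:y→16,r→75,n→75,0→16,b→16.
'rnb': |S_i|=[89, 79, 40, 2] end={s22,s67} — reject; 3/3 single-dels accept.
'y000': N↓-sim [89, 72, 38, 15, 1] end={s67} ∉↓L; 4/4 del acc.
'rb0ry': run [89, 79, 64, 32, 16, 1] end={s67} ∉↓L; 5/5 del acc.
'0brry': run [89, 75, 63, 40, 16, 1] end={s67} ∉↓L; 5/5 deletions ∈↓L.
'rbyyy0': |S_i|=[89, 79, 64, 45, 35, 13, 1] end={s67} rej; 6/6 deletions ∈↓L.
5 minimals (antichain).

A = [rnb, y000, rb0ry, 0brry, rbyyy0].


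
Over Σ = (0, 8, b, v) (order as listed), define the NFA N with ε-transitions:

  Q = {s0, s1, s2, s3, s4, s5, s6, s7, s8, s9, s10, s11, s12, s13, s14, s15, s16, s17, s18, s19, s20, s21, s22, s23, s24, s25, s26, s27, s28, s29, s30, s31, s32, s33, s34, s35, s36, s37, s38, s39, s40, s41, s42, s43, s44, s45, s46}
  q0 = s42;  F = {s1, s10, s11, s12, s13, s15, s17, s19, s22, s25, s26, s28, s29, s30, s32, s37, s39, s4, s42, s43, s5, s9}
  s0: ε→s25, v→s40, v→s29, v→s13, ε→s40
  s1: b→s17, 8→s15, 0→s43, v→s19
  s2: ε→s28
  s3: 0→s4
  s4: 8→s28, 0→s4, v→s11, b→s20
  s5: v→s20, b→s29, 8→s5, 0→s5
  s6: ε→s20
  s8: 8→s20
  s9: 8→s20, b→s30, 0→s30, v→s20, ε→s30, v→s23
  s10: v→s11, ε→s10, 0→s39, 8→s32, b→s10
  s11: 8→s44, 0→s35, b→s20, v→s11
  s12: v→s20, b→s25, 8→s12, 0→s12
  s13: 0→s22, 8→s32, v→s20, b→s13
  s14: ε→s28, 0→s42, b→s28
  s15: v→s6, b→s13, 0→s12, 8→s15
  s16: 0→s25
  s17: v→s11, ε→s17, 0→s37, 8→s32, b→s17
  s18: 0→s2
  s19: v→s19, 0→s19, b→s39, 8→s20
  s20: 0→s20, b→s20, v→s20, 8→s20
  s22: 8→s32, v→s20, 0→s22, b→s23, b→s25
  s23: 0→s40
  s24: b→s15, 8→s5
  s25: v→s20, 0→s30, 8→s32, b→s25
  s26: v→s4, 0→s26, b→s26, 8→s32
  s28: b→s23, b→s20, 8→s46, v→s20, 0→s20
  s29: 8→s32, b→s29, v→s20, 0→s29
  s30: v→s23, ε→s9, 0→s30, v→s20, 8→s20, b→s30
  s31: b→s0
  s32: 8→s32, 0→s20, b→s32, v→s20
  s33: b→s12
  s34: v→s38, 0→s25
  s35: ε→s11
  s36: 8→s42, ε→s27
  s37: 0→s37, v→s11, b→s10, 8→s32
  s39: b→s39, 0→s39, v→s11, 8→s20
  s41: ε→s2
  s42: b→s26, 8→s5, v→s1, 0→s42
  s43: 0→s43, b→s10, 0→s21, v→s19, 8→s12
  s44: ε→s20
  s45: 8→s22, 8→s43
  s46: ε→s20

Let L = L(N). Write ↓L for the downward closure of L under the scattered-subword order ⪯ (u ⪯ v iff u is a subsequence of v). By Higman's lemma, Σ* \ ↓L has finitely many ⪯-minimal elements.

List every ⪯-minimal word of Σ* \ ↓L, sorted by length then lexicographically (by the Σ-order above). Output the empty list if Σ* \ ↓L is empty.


|Q|=47, |F|=22, |δ|=130 (14 ε).
min D↑ (22 st, q0=0, F={5}): 0:0→0,8→1,b→2,v→3 1:0→1,8→1,b→4,v→5 2:0→2,8→6,b→2,v→7 3:0→8,8→9,b→10,v→11 4:0→4,8→6,b→4,v→5 5:0→5,8→5,b→5,v→5 6:0→5,8→6,b→6,v→5 7:0→7,8→12,b→5,v→13 8:0→8,8→14,b→15,v→11 9:0→14,8→9,b→16,v→5 10:0→17,8→6,b→10,v→13 11:0→11,8→5,b→18,v→11 12:0→5,8→5,b→5,v→5 13:0→13,8→5,b→5,v→13 14:0→14,8→14,b→19,v→5 15:0→18,8→6,b→15,v→13 16:0→20,8→6,b→16,v→5 17:0→17,8→6,b→15,v→13 18:0→18,8→5,b→18,v→13 19:0→21,8→6,b→19,v→5 20:0→20,8→6,b→19,v→5 21:0→21,8→5,b→21,v→5 (ε-aug+det+¬).
'8v': N↓-sim [30, 17, 4] end={s20,s23,s40,s6} — reject; 2/2 single-dels accept.
'b80': run [30, 21, 7, 2] end={s20,s40} — reject; 3/3 del acc.
'bvb': |S_i|=[30, 21, 9, 3] end={s20,s23,s40} rej; 3/3 single-dels accept.
'vv8': run [30, 26, 9, 2] end={s20,s44} ∉↓L; 3/3 single-dels accept.
'bv88': N↓-sim [30, 21, 9, 6, 2] end={s20,s46} — reject; 4/4 del acc.
'v0b08': |S_i|=[30, 26, 21, 12, 9, 2] end={s20,s44} ∉↓L; 5/5 del acc.
6 minimals (antichain).

A = [8v, b80, bvb, vv8, bv88, v0b08].


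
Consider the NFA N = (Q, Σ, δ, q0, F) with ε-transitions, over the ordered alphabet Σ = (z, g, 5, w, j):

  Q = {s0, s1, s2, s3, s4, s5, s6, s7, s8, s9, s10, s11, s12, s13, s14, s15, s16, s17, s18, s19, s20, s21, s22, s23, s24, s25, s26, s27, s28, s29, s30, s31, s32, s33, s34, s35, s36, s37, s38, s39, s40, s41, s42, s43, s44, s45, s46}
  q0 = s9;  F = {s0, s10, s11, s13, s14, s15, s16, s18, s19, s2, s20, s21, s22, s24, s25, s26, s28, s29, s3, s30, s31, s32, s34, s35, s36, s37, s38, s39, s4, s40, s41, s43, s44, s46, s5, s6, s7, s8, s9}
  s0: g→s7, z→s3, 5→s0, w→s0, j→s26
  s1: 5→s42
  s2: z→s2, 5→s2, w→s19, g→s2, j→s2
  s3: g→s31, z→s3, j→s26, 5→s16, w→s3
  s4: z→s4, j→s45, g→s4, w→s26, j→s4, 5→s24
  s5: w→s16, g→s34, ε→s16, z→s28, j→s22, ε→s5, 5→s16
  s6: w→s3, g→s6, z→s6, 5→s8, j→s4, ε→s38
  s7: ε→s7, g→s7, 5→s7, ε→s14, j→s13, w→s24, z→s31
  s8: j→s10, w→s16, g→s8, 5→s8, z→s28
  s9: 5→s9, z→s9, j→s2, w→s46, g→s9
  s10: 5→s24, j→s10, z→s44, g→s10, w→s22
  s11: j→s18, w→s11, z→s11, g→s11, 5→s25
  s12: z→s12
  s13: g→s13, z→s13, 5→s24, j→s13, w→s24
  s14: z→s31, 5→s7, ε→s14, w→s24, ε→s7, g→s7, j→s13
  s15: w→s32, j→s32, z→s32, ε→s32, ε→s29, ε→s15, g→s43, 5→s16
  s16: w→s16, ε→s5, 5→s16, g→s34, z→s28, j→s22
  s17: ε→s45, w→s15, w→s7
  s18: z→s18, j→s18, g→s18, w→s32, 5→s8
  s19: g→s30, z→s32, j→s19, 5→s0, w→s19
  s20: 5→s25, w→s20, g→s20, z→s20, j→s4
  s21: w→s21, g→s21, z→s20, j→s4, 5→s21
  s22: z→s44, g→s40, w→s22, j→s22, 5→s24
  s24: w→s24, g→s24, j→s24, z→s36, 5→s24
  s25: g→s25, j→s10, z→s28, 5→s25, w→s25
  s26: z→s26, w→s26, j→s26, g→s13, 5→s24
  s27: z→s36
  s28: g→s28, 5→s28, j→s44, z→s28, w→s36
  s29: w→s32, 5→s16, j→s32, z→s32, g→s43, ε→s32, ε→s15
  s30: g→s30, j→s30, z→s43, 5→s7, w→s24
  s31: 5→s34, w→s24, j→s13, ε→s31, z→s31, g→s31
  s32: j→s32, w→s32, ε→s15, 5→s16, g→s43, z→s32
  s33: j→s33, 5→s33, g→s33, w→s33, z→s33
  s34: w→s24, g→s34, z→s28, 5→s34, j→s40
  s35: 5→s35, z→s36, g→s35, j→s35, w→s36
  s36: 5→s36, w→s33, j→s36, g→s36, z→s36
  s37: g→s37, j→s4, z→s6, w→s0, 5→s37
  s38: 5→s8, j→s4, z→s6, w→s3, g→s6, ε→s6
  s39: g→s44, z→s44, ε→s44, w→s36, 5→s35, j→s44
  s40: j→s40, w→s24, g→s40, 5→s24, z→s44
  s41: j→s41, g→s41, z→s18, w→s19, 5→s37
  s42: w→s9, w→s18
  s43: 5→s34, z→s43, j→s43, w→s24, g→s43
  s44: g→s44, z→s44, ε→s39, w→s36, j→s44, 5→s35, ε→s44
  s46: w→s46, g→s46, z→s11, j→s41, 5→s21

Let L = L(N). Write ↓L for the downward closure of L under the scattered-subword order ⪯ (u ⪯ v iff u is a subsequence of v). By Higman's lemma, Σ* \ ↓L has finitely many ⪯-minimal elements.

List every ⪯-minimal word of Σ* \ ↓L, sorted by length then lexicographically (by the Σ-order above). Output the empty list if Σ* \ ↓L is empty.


min(Σ*\↓L) = [wz5zww, w5j5zw, jwgwzw].

|Q|=47, |F|=39, |δ|=228 (20 ε).
min D↑ (34 st, q0=0, F={31}): 0:z→0,g→0,5→0,w→1,j→2 1:z→3,g→1,5→4,w→1,j→5 2:z→2,g→2,5→2,w→6,j→2 3:z→3,g→3,5→7,w→3,j→8 4:z→9,g→4,5→4,w→4,j→10 5:z→8,g→5,5→11,w→6,j→5 6:z→12,g→13,5→14,w→6,j→6 7:z→15,g→7,5→7,w→7,j→16 8:z→8,g→8,5→17,w→12,j→8 9:z→9,g→9,5→7,w→9,j→10 10:z→10,g→10,5→18,w→19,j→10 11:z→20,g→11,5→11,w→14,j→10 12:z→12,g→21,5→22,w→12,j→12 13:z→21,g→13,5→23,w→18,j→13 14:z→24,g→23,5→14,w→14,j→19 15:z→15,g→15,5→15,w→25,j→26 16:z→26,g→16,5→18,w→27,j→16 17:z→15,g→17,5→17,w→22,j→16 18:z→25,g→18,5→18,w→18,j→18 19:z→19,g→28,5→18,w→19,j→19 20:z→20,g→20,5→17,w→24,j→10 21:z→21,g→21,5→29,w→18,j→21 22:z→15,g→29,5→22,w→22,j→27 23:z→30,g→23,5→23,w→18,j→28 24:z→24,g→30,5→22,w→24,j→19 25:z→25,g→25,5→25,w→31,j→25 26:z→26,g→26,5→32,w→25,j→26 27:z→26,g→33,5→18,w→27,j→27 28:z→28,g→28,5→18,w→18,j→28 29:z→15,g→29,5→29,w→18,j→33 30:z→30,g→30,5→29,w→18,j→28 31:z→31,g→31,5→31,w→31,j→31 32:z→25,g→32,5→32,w→25,j→32 33:z→26,g→33,5→18,w→18,j→33 (ε-aug+det+¬).
'wz5zww': run [41, 39, 30, 15, 6, 2, 1] end={s33} rej; 6/6 single-dels accept.
'w5j5zw': N↓-sim [41, 39, 29, 13, 4, 2, 1] end={s33} — reject; 6/6 single-dels accept.
'jwgwzw': |S_i|=[41, 35, 25, 15, 3, 2, 1] end={s33} — reject; 6/6 single-dels accept.
3 minimals (antichain).


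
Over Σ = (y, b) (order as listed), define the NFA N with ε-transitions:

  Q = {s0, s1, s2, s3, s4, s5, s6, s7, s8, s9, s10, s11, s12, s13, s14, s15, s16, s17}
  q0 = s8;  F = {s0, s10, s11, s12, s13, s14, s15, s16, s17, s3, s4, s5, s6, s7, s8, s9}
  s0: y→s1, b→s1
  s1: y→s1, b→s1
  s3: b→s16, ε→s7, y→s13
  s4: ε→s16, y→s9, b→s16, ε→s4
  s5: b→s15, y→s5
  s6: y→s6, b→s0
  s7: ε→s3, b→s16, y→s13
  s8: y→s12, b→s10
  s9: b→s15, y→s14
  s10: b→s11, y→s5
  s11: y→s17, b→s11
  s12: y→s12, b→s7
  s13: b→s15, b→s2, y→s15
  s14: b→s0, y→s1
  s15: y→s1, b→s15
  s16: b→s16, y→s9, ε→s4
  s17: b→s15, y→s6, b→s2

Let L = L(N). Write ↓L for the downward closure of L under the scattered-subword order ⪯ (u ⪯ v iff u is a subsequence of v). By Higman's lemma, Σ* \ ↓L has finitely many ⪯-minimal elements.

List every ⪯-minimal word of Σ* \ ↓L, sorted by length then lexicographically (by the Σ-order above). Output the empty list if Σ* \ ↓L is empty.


|Q|=18, |F|=16, |δ|=41 (5 ε).
min D↑ (15 st, q0=0, F={11}): 0:y→1,b→2 1:y→1,b→3 2:y→4,b→5 3:y→6,b→7 4:y→4,b→8 5:y→9,b→5 6:y→8,b→8 7:y→10,b→7 8:y→11,b→8 9:y→12,b→8 10:y→13,b→8 11:y→11,b→11 12:y→12,b→14 13:y→11,b→14 14:y→11,b→11 [Hopcroft].
'byby': N↓-sim [18, 16, 10, 4, 1] end={s1} ∉↓L; 4/4 deletions ∈↓L.
'ybyyy': |S_i|=[18, 15, 11, 7, 4, 1] end={s1} — reject; 5/5 single-dels accept.
'bbyybb': |S_i|=[18, 16, 11, 8, 4, 2, 1] end={s1} ∉↓L; 6/6 deletions ∈↓L.
3 minimals (antichain).

A = [byby, ybyyy, bbyybb].


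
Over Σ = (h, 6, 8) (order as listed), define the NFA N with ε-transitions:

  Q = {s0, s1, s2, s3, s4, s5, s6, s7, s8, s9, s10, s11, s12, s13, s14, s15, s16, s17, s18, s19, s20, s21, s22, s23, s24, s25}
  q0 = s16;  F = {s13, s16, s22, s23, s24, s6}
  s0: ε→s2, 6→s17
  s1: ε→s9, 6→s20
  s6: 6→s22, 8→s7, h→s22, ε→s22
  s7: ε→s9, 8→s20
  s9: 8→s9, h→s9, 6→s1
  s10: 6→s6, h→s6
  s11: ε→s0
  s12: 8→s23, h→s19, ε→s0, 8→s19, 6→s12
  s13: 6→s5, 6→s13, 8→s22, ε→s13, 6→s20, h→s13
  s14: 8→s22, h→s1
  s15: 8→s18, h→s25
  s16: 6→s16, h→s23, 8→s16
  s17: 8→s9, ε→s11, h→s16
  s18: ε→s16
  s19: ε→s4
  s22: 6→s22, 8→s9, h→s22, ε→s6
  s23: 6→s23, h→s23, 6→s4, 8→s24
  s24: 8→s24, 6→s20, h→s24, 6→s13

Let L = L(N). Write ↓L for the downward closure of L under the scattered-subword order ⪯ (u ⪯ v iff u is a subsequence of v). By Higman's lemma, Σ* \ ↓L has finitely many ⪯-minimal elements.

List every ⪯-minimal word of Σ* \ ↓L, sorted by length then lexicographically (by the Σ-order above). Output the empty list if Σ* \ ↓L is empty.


Antichain: [h8688].

|Q|=26, |F|=6, |δ|=51 (11 ε).
min D↑ (6 st, q0=0, F={5}): 0:h→1,6→0,8→0 1:h→1,6→1,8→2 2:h→2,6→3,8→2 3:h→3,6→3,8→4 4:h→4,6→4,8→5 5:h→5,6→5,8→5 (ε-aug+det+¬).
'h8688': N↓-sim [12, 11, 9, 8, 6, 4] end={s1,s20,s7,s9} ∉↓L; 5/5 single-dels accept.
1 obstructions.


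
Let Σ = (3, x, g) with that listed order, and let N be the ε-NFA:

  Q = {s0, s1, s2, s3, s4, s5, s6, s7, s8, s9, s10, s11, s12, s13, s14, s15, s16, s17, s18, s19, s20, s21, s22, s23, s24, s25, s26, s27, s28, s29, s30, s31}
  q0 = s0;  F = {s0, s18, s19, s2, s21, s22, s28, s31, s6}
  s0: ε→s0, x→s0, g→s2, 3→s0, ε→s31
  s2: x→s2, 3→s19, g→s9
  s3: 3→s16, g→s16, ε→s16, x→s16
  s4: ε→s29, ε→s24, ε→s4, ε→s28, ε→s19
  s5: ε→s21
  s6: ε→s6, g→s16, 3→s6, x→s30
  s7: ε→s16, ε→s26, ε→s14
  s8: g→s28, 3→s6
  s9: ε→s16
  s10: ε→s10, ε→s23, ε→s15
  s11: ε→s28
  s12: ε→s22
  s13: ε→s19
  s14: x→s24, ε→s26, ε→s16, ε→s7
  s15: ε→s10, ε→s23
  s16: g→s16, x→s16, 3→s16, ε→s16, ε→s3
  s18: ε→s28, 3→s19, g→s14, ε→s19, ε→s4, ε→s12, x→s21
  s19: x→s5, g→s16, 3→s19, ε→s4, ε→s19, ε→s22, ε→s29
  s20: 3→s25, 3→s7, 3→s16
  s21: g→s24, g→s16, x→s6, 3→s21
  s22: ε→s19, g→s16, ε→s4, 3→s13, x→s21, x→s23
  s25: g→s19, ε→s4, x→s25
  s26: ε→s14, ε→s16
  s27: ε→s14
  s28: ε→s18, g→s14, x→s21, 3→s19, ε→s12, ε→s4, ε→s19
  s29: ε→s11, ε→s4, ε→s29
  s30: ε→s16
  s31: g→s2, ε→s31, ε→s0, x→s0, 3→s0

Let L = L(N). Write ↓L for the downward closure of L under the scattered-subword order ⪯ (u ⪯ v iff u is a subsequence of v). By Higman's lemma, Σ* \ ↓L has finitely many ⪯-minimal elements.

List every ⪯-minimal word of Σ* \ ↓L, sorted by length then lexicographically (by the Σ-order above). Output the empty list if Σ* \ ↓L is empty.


|Q|=32, |F|=9, |δ|=94 (51 ε).
min D↑ (6 st, q0=0, F={3}): 0:3→0,x→0,g→1 1:3→2,x→1,g→3 2:3→2,x→4,g→3 3:3→3,x→3,g→3 4:3→4,x→5,g→3 5:3→5,x→3,g→3 (ε-aug+det+¬).
'gg': N↓-sim [24, 22, 7] end={s14,s16,s24,s26,s3,s7,s9} rej; 2/2 del acc.
'g3xxx': |S_i|=[24, 22, 20, 8, 4, 3] end={s16,s3,s30} — reject; 5/5 deletions ∈↓L.
2 minimals (antichain).

min(Σ*\↓L) = [gg, g3xxx].


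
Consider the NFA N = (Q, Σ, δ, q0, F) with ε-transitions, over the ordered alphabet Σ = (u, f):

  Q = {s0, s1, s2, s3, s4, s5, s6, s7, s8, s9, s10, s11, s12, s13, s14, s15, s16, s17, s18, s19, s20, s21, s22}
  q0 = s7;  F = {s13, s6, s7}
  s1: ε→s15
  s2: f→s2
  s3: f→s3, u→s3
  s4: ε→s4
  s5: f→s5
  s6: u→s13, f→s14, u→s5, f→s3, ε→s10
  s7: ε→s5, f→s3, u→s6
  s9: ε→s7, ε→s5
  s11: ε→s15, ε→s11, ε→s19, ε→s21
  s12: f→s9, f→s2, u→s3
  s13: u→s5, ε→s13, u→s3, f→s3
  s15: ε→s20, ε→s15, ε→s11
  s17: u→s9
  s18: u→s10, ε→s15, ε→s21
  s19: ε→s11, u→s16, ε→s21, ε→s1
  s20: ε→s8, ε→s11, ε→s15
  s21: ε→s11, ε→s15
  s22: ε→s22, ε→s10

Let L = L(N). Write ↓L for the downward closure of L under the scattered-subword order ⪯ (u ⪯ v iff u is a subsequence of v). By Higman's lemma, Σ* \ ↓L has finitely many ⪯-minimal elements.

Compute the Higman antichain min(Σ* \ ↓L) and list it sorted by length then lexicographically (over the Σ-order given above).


|Q|=23, |F|=3, |δ|=45 (26 ε).
min D↑ (4 st, q0=0, F={2}): 0:u→1,f→2 1:u→3,f→2 2:u→2,f→2 3:u→2,f→2 [Hopcroft].
'f': |S_i|=[7, 3] end={s14,s3,s5} — reject; 1/1 deletions ∈↓L.
'uuu': |S_i|=[7, 6, 3, 2] end={s3,s5} rej; 3/3 deletions ∈↓L.
2 minimals (antichain).

min(Σ*\↓L) = [f, uuu].


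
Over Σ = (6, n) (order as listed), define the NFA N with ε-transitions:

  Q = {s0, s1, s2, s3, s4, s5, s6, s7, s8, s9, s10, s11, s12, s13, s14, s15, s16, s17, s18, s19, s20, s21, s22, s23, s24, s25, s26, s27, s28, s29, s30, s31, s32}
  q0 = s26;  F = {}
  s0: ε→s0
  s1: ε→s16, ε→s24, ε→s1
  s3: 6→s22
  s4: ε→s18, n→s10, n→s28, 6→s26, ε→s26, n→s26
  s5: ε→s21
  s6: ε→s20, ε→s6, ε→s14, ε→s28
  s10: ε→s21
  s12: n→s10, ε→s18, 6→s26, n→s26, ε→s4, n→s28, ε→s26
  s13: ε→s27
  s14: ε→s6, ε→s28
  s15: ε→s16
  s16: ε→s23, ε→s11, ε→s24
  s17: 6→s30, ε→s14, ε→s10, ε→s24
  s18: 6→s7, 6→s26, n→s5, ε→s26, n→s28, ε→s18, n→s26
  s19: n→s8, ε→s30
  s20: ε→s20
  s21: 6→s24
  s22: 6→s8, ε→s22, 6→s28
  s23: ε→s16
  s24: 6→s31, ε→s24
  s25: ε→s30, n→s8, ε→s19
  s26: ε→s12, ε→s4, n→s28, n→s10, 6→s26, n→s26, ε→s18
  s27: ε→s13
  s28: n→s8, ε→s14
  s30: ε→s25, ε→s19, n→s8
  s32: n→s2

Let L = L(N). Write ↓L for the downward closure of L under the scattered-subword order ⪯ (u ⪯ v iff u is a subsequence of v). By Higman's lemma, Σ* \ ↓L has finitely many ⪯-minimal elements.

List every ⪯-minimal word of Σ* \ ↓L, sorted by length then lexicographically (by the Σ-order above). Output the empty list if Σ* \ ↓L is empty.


min(Σ*\↓L) = [ε].

|Q|=33, |F|=0, |δ|=69 (41 ε).
min D↑ (1 st, q0=0, F={0}): 0:6→0,n→0.
ε ∈ L(D↑) ⇒ ↓L = ∅.


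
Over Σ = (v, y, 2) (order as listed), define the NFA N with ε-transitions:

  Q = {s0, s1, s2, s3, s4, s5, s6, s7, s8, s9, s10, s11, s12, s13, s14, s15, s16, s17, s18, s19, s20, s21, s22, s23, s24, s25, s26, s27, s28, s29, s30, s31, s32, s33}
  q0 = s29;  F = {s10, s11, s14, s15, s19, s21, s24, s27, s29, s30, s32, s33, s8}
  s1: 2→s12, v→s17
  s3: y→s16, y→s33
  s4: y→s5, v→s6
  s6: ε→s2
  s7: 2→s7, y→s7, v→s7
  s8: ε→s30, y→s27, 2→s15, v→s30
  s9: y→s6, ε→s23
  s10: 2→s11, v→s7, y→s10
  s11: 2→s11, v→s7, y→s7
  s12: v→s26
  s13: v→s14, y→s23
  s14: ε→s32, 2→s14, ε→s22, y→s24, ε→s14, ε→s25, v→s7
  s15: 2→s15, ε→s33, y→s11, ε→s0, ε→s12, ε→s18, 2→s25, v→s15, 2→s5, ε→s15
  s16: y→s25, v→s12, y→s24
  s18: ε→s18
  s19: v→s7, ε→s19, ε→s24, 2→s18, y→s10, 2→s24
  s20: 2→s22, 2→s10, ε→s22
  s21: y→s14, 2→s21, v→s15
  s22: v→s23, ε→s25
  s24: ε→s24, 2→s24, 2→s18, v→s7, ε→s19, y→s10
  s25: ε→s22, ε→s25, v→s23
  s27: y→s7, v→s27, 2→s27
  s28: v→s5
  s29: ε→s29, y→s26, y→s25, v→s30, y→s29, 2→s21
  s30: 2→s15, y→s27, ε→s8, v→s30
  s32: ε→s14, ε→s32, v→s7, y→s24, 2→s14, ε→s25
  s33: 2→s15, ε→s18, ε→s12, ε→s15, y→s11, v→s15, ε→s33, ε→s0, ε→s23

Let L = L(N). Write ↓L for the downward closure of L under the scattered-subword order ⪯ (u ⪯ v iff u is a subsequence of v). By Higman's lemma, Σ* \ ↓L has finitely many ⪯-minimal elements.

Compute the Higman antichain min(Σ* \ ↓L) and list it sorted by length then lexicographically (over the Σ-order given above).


min(Σ*\↓L) = [vyy, 2yv, 2yyy2y].

|Q|=34, |F|=13, |δ|=98 (32 ε).
min D↑ (10 st, q0=0, F={6}): 0:v→1,y→0,2→2 1:v→1,y→3,2→4 2:v→4,y→5,2→2 3:v→3,y→6,2→3 4:v→4,y→7,2→4 5:v→6,y→8,2→5 6:v→6,y→6,2→6 7:v→6,y→6,2→7 8:v→6,y→9,2→8 9:v→6,y→9,2→7 [Hopcroft].
'vyy': N↓-sim [22, 15, 3, 1] end={s7} ∉↓L; 3/3 deletions ∈↓L.
'2yv': run [22, 19, 11, 2] end={s23,s7} ∉↓L; 3/3 del acc.
'2yyy2y': |S_i|=[22, 19, 11, 6, 3, 2, 1] end={s7} ∉↓L; 6/6 del acc.
3 minimals (antichain).


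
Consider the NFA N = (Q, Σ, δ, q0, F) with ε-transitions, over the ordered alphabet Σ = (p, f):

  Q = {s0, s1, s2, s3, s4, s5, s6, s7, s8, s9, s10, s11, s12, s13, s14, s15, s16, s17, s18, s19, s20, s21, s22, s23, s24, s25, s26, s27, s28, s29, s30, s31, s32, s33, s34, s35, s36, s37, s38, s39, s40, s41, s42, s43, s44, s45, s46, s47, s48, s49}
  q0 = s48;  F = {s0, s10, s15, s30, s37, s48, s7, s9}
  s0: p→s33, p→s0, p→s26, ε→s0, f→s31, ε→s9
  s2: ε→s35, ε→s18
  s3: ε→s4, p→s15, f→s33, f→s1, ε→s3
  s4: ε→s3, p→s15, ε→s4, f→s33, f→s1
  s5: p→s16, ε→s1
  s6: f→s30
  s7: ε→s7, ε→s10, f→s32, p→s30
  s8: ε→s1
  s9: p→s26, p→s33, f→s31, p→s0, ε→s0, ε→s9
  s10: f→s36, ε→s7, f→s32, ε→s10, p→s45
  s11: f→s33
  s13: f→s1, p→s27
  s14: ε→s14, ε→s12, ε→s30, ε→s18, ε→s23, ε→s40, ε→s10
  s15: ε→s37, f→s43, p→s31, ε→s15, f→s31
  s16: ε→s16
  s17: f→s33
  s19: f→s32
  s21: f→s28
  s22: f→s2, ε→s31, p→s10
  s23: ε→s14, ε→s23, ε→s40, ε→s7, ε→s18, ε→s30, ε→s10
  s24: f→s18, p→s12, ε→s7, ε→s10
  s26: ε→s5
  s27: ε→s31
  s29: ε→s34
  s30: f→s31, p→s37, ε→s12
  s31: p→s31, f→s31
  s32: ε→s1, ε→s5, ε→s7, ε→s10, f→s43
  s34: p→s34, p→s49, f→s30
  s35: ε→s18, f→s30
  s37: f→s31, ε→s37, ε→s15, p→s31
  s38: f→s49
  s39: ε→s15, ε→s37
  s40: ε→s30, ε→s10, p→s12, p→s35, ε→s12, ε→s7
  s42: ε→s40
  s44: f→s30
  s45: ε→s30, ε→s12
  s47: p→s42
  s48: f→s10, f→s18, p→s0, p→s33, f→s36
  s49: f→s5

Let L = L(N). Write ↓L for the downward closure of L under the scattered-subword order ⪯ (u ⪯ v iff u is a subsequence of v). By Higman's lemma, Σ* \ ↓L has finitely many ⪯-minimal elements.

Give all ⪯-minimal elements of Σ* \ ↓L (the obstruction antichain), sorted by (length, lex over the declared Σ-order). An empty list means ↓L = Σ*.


min(Σ*\↓L) = [pf, fppp].

|Q|=50, |F|=8, |δ|=112 (56 ε).
min D↑ (6 st, q0=0, F={3}): 0:p→1,f→2 1:p→1,f→3 2:p→4,f→2 3:p→3,f→3 4:p→5,f→3 5:p→3,f→3.
'pf': run [20, 14, 2] end={s31,s43} ∉↓L; 2/2 del acc.
'fppp': |S_i|=[20, 15, 8, 4, 1] end={s31} — reject; 4/4 del acc.
2 minimals (antichain).
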